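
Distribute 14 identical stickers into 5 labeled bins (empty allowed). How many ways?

Stars and bars: C(n+k-1, k-1) = C(18,4).

Final answer: C(18,4) = 3060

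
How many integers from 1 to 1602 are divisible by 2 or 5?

Multiples of 2: 801. Multiples of 5: 320. Of both (lcm=10): 160.
By inclusion-exclusion: 801 + 320 - 160.

Final answer: 961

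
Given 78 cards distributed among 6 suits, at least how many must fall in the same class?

By pigeonhole with 78 objects and 6 categories: ceiling(78/6).

Final answer: 13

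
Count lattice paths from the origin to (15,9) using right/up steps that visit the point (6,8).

Paths (0,0)->(6,8): C(14,8) = 3003.
Paths (6,8)->(15,9): C(10,1) = 10.
By multiplication principle: 3003 x 10.

Final answer: 30030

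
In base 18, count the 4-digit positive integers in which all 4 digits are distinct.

First digit: 17 (nonzero). Second: 17 (not first). Third: 16, etc.
Total: 17 x 17 x 16 x 15.

Final answer: 69360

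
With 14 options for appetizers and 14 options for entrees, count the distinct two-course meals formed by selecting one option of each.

By the multiplication principle: 14 x 14.

Final answer: 196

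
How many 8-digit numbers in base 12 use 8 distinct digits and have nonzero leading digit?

First digit: 11 (nonzero). Second: 11 (not first). Third: 10, etc.
Total: 11 x 11 x 10 x 9 x 8 x 7 x 6 x 5.

Final answer: 18295200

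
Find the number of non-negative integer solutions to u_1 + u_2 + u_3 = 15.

Stars and bars with 15 stars and 2 bars:
C(15+3-1, 3-1) = C(17,2).

Final answer: C(17,2) = 136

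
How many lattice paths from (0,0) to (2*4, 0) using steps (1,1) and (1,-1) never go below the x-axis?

Total monotonic paths to (4,4): C(8,4) = 70.
A path is bad iff it touches y = x + 1; reflecting its initial segment maps bad paths bijectively onto all paths to (3,5), of which there are C(8,5) = 56.
Valid Dyck paths: 70 - 56.
(Check: C(8,4) - C(8,5) = C(8,4)/5, the Catalan number C_{4}.)

Final answer: C_{4} = 14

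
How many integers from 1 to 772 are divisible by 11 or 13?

Multiples of 11: 70. Multiples of 13: 59. Of both (lcm=143): 5.
By inclusion-exclusion: 70 + 59 - 5.

Final answer: 124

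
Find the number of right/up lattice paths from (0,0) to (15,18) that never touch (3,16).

Total paths to (15,18): C(33,18) = 1037158320.
Paths through (3,16): C(19,16) x C(14,2) = 88179.
Avoiding (3,16): 1037158320 - 88179.

Final answer: 1037070141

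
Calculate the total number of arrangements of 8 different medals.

The number of ways to arrange 8 distinct objects is 8!.

Final answer: 8! = 40320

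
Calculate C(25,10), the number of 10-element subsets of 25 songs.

C(25,10) = 25!/(10! x 15!).

Final answer: \binom{25}{10} = 3268760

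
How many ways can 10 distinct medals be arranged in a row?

The number of ways to arrange 10 distinct objects is 10!.

Final answer: 10! = 3628800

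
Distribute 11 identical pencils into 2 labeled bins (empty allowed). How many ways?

Stars and bars: C(n+k-1, k-1) = C(12,1).

Final answer: C(12,1) = 12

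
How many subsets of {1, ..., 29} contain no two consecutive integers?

Condition on whether n belongs to the subset: if not, any valid subset of {1, ..., n-1} works (a(n-1)); if so, n-1 is excluded and the rest is a valid subset of {1, ..., n-2} (a(n-2)). Hence a(n) = a(n-1) + a(n-2), a(1)=2, a(2)=3.
Iterating the recurrence: a(1)=2, a(2)=3, a(3)=5, a(4)=8, a(5)=13, a(6)=21, a(7)=34, a(8)=55, a(9)=89, a(10)=144, a(11)=233, a(12)=377, a(13)=610, a(14)=987, a(15)=1597, a(16)=2584, a(17)=4181, a(18)=6765, a(19)=10946, a(20)=17711, a(21)=28657, a(22)=46368, a(23)=75025, a(24)=121393, a(25)=196418, a(26)=317811, a(27)=514229, a(28)=832040, a(29)=1346269.

Final answer: 1346269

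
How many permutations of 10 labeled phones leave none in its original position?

D(n) = (n-1)(D(n-1) + D(n-2)), D(0)=1, D(1)=0.
D(2) = 1 x (0 + 1) = 1
D(3) = 2 x (1 + 0) = 2
D(4) = 3 x (2 + 1) = 9
D(5) = 4 x (9 + 2) = 44
D(6) = 5 x (44 + 9) = 265
D(7) = 6 x (265 + 44) = 1854
D(8) = 7 x (1854 + 265) = 14833
D(9) = 8 x (14833 + 1854) = 133496
D(10) = 9 x (D(9) + D(8)) = 9 x (133496 + 14833)

Final answer: D(10) = 1334961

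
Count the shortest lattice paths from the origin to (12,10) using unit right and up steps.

Each path has 12 right steps and 10 up steps in some order (22 steps total).
Choose which 10 of the 22 steps are up: C(22,10).

Final answer: C(22,10) = 646646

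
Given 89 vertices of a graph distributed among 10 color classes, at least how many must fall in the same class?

By pigeonhole with 89 objects and 10 categories: ceiling(89/10).

Final answer: 9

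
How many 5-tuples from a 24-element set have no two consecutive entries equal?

Let g(n) count such strings. g(1) = 24, and each valid string of length n-1 extends in 23 ways (any symbol but the last), so g(n) = 23 g(n-1).
Total: g(5) = 24 x 23^4.

Final answer: 24 x 23^{4} = 6716184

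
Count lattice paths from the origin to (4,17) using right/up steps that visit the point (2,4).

Paths (0,0)->(2,4): C(6,4) = 15.
Paths (2,4)->(4,17): C(15,13) = 105.
By multiplication principle: 15 x 105.

Final answer: 1575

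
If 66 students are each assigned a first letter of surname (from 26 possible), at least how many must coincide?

There are 26 possible values for first letter of surname. With 66 students and 26 categories, by pigeonhole: ceiling(66/26).

Final answer: 3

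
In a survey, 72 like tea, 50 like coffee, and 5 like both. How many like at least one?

|A union B| = |A| + |B| - |A intersect B| = 72 + 50 - 5.

Final answer: 117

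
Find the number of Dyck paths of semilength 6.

Total monotonic paths to (6,6): C(12,6) = 924.
A path is bad iff it touches y = x + 1; reflecting its initial segment maps bad paths bijectively onto all paths to (5,7), of which there are C(12,7) = 792.
Valid Dyck paths: 924 - 792.
(Equivalently, C_{6} = C(12,6)/7 = 924/7.)

Final answer: C_{6} = 132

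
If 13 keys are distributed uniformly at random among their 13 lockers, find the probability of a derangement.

D(n) = (n-1)(D(n-1) + D(n-2)), D(0)=1, D(1)=0.
Building up: D(2)=1, D(3)=2, D(4)=9, D(5)=44, D(6)=265, D(7)=1854, D(8)=14833, D(9)=133496, D(10)=1334961, D(11)=14684570, D(12)=176214841, D(13)=2290792932.
Total arrangements: 13! = 6227020800.
Probability = D(13)/13! = 63633137/172972800.

Final answer: D(13)/13! = 2290792932/6227020800 = 0.367879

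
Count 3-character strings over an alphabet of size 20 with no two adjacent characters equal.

First character: 20 choices. Each subsequent: 19 choices (must differ from the previous one).
Total: 20 x 19^2.

Final answer: 20 x 19^{2} = 7220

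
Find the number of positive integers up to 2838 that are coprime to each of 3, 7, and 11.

|div by 3|=946, |div by 7|=405, |div by 11|=258.
|div by 3&7|=135, |div by 3&11|=86, |div by 7&11|=36, |div by all|=12.
By inclusion-exclusion, divisible by at least one: 946+405+258-135-86-36+12 = 1364.
Not divisible by any: 2838 - 1364.

Final answer: 1474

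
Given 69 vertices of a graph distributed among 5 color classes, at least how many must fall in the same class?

By pigeonhole with 69 objects and 5 categories: ceiling(69/5).

Final answer: 14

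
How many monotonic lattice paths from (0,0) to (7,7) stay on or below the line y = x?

Total monotonic paths to (7,7): C(14,7) = 3432.
Paths that cross above y=x (reflection bijection): C(14,8) = 3003.
Valid Dyck paths: 3432 - 3003.
(Equivalently, C_{7} = C(14,7)/8 = 3432/8.)

Final answer: C_{7} = 429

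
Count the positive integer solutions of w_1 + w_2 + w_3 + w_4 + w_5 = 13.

Substitute w'_i = w_i - 1 (so w'_i >= 0). Then sum w'_i = 13 - 5 = 8.
Stars and bars: C(8+5-1, 5-1) = C(12,4).

Final answer: C(12,4) = 495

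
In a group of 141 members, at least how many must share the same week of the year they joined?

There are 52 possible values for week of the year they joined. With 141 members and 52 categories, by pigeonhole: ceiling(141/52).

Final answer: 3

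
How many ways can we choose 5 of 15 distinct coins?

C(15,5) = 15!/(5! x 10!).

Final answer: \binom{15}{5} = 3003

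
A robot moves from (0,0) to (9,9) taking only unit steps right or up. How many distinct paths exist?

Each path has 9 right steps and 9 up steps in some order (18 steps total).
Choose which 9 of the 18 steps are up: C(18,9).

Final answer: C(18,9) = 48620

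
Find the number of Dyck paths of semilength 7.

Total monotonic paths to (7,7): C(14,7) = 3432.
A path is bad iff it touches y = x + 1; reflecting its initial segment maps bad paths bijectively onto all paths to (6,8), of which there are C(14,8) = 3003.
Valid Dyck paths: 3432 - 3003.
(Equivalently, C_{7} = C(14,7)/8 = 3432/8.)

Final answer: C_{7} = 429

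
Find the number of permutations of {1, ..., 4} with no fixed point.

Derangements satisfy D(n) = (n-1)(D(n-1) + D(n-2)), starting from D(0)=1, D(1)=0.
D(2) = 1 x (0 + 1) = 1
D(3) = 2 x (1 + 0) = 2
D(4) = 3 x (D(3) + D(2)) = 3 x (2 + 1)

Final answer: D(4) = 9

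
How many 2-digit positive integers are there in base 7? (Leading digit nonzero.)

In base 7, the leading digit has 6 choices (1..6); each of the remaining 1 digits has 7 choices.
Total: 6 x 7^1.

Final answer: 42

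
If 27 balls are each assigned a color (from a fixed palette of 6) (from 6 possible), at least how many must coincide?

There are 6 possible values for color (from a fixed palette of 6). With 27 balls and 6 categories, by pigeonhole: ceiling(27/6).

Final answer: 5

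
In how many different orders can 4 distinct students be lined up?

The number of ways to arrange 4 distinct objects is 4!.

Final answer: 4! = 24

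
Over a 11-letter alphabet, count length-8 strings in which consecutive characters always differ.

First character: 11 choices. Each subsequent: 10 choices (must differ from the previous one).
Total: 11 x 10^7.

Final answer: 11 x 10^{7} = 110000000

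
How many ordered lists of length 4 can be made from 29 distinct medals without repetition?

P(29,4) = 29!/(29-4)! = 29!/25!.

Final answer: P(29,4) = 570024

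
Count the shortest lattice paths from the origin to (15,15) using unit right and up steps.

Each path has 15 right steps and 15 up steps in some order (30 steps total).
Choose which 15 of the 30 steps are up: C(30,15).

Final answer: C(30,15) = 155117520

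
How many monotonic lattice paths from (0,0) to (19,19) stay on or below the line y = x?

Total monotonic paths to (19,19): C(38,19) = 35345263800.
Paths that cross above y=x (reflection bijection): C(38,20) = 33578000610.
Valid Dyck paths: 35345263800 - 33578000610.
(Check: C(38,19) - C(38,20) = C(38,19)/20, the Catalan number C_{19}.)

Final answer: C_{19} = 1767263190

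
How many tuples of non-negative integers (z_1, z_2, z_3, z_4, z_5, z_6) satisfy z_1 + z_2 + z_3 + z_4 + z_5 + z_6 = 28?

Stars and bars with 28 stars and 5 bars:
C(28+6-1, 6-1) = C(33,5).

Final answer: C(33,5) = 237336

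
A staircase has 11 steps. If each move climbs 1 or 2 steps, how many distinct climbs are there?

Let f(n) count the ways. The last step is size 1 or 2, so f(n) = f(n-1) + f(n-2) with f(1)=1, f(2)=2.
Iterating the recurrence: f(1)=1, f(2)=2, f(3)=3, f(4)=5, f(5)=8, f(6)=13, f(7)=21, f(8)=34, f(9)=55, f(10)=89, f(11)=144.

Final answer: 144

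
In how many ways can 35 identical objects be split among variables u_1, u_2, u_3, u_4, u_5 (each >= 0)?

Stars and bars with 35 stars and 4 bars:
C(35+5-1, 5-1) = C(39,4).

Final answer: C(39,4) = 82251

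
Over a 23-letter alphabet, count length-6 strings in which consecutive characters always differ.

First character: 23 choices. Each subsequent: 22 choices (must differ from the previous one).
Total: 23 x 22^5.

Final answer: 23 x 22^{5} = 118533536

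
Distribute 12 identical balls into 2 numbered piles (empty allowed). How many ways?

Stars and bars: C(n+k-1, k-1) = C(13,1).

Final answer: C(13,1) = 13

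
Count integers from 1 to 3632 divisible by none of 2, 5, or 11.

|div by 2|=1816, |div by 5|=726, |div by 11|=330.
|div by 2&5|=363, |div by 2&11|=165, |div by 5&11|=66, |div by all|=33.
By inclusion-exclusion, divisible by at least one: 1816+726+330-363-165-66+33 = 2311.
Not divisible by any: 3632 - 2311.

Final answer: 1321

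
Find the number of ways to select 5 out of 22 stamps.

C(22,5) = 22!/(5! x 17!).

Final answer: \binom{22}{5} = 26334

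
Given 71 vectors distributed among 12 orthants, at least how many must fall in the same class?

By pigeonhole with 71 objects and 12 categories: ceiling(71/12).

Final answer: 6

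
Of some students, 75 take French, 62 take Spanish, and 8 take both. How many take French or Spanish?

|A union B| = |A| + |B| - |A intersect B| = 75 + 62 - 8.

Final answer: 129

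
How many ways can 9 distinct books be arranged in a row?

The number of ways to arrange 9 distinct objects is 9!.

Final answer: 9! = 362880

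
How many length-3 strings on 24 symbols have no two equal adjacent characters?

Let g(n) count such strings. g(1) = 24, and each valid string of length n-1 extends in 23 ways (any symbol but the last), so g(n) = 23 g(n-1).
Total: g(3) = 24 x 23^2.

Final answer: 24 x 23^{2} = 12696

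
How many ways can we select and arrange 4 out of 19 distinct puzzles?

P(19,4) = 19!/(19-4)! = 19!/15!.

Final answer: P(19,4) = 93024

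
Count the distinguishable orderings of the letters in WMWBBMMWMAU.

Letters (A:1, B:2, M:4, U:1, W:3). Total letters: 11.
Permutations = 11!/(4! x 3! x 2!).

Final answer: 138600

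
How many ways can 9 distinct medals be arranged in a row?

The number of ways to arrange 9 distinct objects is 9!.

Final answer: 9! = 362880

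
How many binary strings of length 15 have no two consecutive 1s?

Classify by the final bit: ...0 gives a(n-1) strings, ...01 gives a(n-2) strings. Thus a(n) = a(n-1) + a(n-2) with a(1)=2, a(2)=3.
Computing successive values: a(1)=2, a(2)=3, a(3)=5, a(4)=8, a(5)=13, a(6)=21, a(7)=34, a(8)=55, a(9)=89, a(10)=144, a(11)=233, a(12)=377, a(13)=610, a(14)=987, a(15)=1597.

Final answer: 1597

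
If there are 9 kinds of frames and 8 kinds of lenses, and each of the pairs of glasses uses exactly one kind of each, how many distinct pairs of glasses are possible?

By the multiplication principle: 9 x 8.

Final answer: 72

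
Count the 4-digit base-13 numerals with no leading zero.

In base 13, the leading digit has 12 choices (1..12); each of the remaining 3 digits has 13 choices.
Total: 12 x 13^3.

Final answer: 26364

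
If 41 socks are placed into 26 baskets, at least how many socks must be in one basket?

By the pigeonhole principle: ceiling(41/26).

Final answer: 2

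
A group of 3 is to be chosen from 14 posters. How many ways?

C(14,3) = 14!/(3! x (14-3)!).

Final answer: C(14,3) = 364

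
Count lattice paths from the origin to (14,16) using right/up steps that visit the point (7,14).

Paths (0,0)->(7,14): C(21,14) = 116280.
Paths (7,14)->(14,16): C(9,2) = 36.
By multiplication principle: 116280 x 36.

Final answer: 4186080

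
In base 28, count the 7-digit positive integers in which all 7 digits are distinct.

The leading digit has 27 choices (anything but zero); the next has 27 (anything but the first), then 26, and so on, one fewer each time.
Total: 27 x 27 x 26 x 25 x 24 x 23 x 22.

Final answer: 5754434400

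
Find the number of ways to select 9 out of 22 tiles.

C(22,9) = 22!/(9! x 13!).

Final answer: \binom{22}{9} = 497420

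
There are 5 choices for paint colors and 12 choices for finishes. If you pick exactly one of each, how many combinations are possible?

By the multiplication principle: 5 x 12.

Final answer: 60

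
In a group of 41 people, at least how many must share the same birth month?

There are 12 possible values for birth month. With 41 people and 12 categories, by pigeonhole: ceiling(41/12).

Final answer: 4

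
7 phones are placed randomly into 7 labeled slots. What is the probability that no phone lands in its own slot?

Use the recurrence D(n) = (n-1)(D(n-1) + D(n-2)) with D(0)=1, D(1)=0.
Building up: D(2)=1, D(3)=2, D(4)=9, D(5)=44, D(6)=265, D(7)=1854.
Total arrangements: 7! = 5040.
Probability = D(7)/7! = 103/280.

Final answer: D(7)/7! = 1854/5040 = 0.367857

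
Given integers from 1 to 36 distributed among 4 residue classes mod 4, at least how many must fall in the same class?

By pigeonhole with 36 objects and 4 categories: ceiling(36/4).

Final answer: 9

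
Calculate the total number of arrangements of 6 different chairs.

The number of ways to arrange 6 distinct objects is 6!.

Final answer: 6! = 720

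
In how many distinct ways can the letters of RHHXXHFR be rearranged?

Letters (F:1, H:3, R:2, X:2). Total letters: 8.
Permutations = 8!/(3! x 2! x 2!).

Final answer: 1680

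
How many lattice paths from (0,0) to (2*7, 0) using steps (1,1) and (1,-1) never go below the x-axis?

Total monotonic paths to (7,7): C(14,7) = 3432.
Paths that cross above y=x (reflection bijection): C(14,8) = 3003.
Valid Dyck paths: 3432 - 3003.
(This is the Catalan number C_{7}.)

Final answer: C_{7} = 429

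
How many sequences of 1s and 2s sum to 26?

Let f(n) be the number of climbs. Removing the last move (1 or 2 steps) gives f(n) = f(n-1) + f(n-2); base cases f(1)=1, f(2)=2.
Building up term by term: f(1)=1, f(2)=2, f(3)=3, f(4)=5, f(5)=8, f(6)=13, f(7)=21, f(8)=34, f(9)=55, f(10)=89, f(11)=144, f(12)=233, f(13)=377, f(14)=610, f(15)=987, f(16)=1597, f(17)=2584, f(18)=4181, f(19)=6765, f(20)=10946, f(21)=17711, f(22)=28657, f(23)=46368, f(24)=75025, f(25)=121393, f(26)=196418.

Final answer: 196418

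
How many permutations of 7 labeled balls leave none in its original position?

Use the recurrence D(n) = (n-1)(D(n-1) + D(n-2)) with D(0)=1, D(1)=0.
D(2) = 1 x (0 + 1) = 1
D(3) = 2 x (1 + 0) = 2
D(4) = 3 x (2 + 1) = 9
D(5) = 4 x (9 + 2) = 44
D(6) = 5 x (44 + 9) = 265
D(7) = 6 x (D(6) + D(5)) = 6 x (265 + 44)

Final answer: D(7) = 1854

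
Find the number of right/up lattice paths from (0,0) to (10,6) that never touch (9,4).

Total paths to (10,6): C(16,6) = 8008.
Paths through (9,4): C(13,4) x C(3,2) = 2145.
Avoiding (9,4): 8008 - 2145.

Final answer: 5863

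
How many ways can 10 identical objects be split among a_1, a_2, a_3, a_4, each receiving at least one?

Substitute a'_i = a_i - 1 (so a'_i >= 0). Then sum a'_i = 10 - 4 = 6.
Stars and bars: C(6+4-1, 4-1) = C(9,3).

Final answer: C(9,3) = 84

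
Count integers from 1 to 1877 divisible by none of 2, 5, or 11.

|div by 2|=938, |div by 5|=375, |div by 11|=170.
|div by 2&5|=187, |div by 2&11|=85, |div by 5&11|=34, |div by all|=17.
By inclusion-exclusion, divisible by at least one: 938+375+170-187-85-34+17 = 1194.
Not divisible by any: 1877 - 1194.

Final answer: 683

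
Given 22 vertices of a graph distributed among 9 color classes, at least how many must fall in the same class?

By pigeonhole with 22 objects and 9 categories: ceiling(22/9).

Final answer: 3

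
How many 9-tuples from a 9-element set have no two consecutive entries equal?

First character: 9 choices. Each subsequent: 8 choices (must differ from the previous one).
Total: 9 x 8^8.

Final answer: 9 x 8^{8} = 150994944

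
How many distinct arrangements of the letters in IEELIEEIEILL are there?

Letters (E:5, I:4, L:3). Total letters: 12.
Permutations = 12!/(5! x 4! x 3!).

Final answer: 27720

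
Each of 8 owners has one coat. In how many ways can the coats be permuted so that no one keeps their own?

D(n) = (n-1)(D(n-1) + D(n-2)), D(0)=1, D(1)=0.
D(2) = 1 x (0 + 1) = 1
D(3) = 2 x (1 + 0) = 2
D(4) = 3 x (2 + 1) = 9
D(5) = 4 x (9 + 2) = 44
D(6) = 5 x (44 + 9) = 265
D(7) = 6 x (265 + 44) = 1854
D(8) = 7 x (D(7) + D(6)) = 7 x (1854 + 265)

Final answer: D(8) = 14833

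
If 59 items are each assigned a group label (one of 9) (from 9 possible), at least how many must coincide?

There are 9 possible values for group label (one of 9). With 59 items and 9 categories, by pigeonhole: ceiling(59/9).

Final answer: 7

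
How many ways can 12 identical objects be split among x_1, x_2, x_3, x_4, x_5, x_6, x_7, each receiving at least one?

Substitute x'_i = x_i - 1 (so x'_i >= 0). Then sum x'_i = 12 - 7 = 5.
Stars and bars: C(5+7-1, 7-1) = C(11,6).

Final answer: C(11,6) = 462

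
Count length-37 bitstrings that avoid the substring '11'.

Let a(n) count valid strings. If the last bit is 0 the prefix is any valid string of length n-1; if it is 1 the string must end in 01 with a valid prefix of length n-2. So a(n) = a(n-1) + a(n-2), a(1)=2, a(2)=3.
Building up term by term: a(1)=2, a(2)=3, a(3)=5, a(4)=8, a(5)=13, a(6)=21, a(7)=34, a(8)=55, a(9)=89, a(10)=144, a(11)=233, a(12)=377, a(13)=610, a(14)=987, a(15)=1597, a(16)=2584, a(17)=4181, a(18)=6765, a(19)=10946, a(20)=17711, a(21)=28657, a(22)=46368, a(23)=75025, a(24)=121393, a(25)=196418, a(26)=317811, a(27)=514229, a(28)=832040, a(29)=1346269, a(30)=2178309, a(31)=3524578, a(32)=5702887, a(33)=9227465, a(34)=14930352, a(35)=24157817, a(36)=39088169, a(37)=63245986.

Final answer: 63245986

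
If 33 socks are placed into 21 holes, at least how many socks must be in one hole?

By the pigeonhole principle: ceiling(33/21).

Final answer: 2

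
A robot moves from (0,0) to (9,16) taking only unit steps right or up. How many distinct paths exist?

Each path has 9 right steps and 16 up steps in some order (25 steps total).
Choose which 16 of the 25 steps are up: C(25,16).

Final answer: C(25,16) = 2042975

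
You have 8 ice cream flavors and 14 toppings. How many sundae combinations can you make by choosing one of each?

By the multiplication principle: 8 x 14.

Final answer: 112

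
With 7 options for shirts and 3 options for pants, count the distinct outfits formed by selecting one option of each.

By the multiplication principle: 7 x 3.

Final answer: 21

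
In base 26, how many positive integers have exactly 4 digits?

In base 26, the leading digit has 25 choices (1..25); each of the remaining 3 digits has 26 choices.
Total: 25 x 26^3.

Final answer: 439400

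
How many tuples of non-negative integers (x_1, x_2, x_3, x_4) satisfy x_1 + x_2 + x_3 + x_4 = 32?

Stars and bars with 32 stars and 3 bars:
C(32+4-1, 4-1) = C(35,3).

Final answer: C(35,3) = 6545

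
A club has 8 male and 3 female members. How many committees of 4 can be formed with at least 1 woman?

Sum over valid woman counts:
C(3,1)C(8,3) = 168
C(3,2)C(8,2) = 84
C(3,3)C(8,1) = 8
Total: 168 + 84 + 8.

Final answer: 260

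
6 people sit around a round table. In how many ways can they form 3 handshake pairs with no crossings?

This is counted by the nth Catalan number C_n. Here n = 6/2 = 3.
Using C_0 = 1 and C_(k+1) = C_k x 2(2k+1)/(k+2), build up term by term: C_1=1, C_2=2, C_3=5.

Final answer: C_{3} = 5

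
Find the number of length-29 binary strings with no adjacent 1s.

Classify by the final bit: ...0 gives a(n-1) strings, ...01 gives a(n-2) strings. Thus a(n) = a(n-1) + a(n-2) with a(1)=2, a(2)=3.
Iterating the recurrence: a(1)=2, a(2)=3, a(3)=5, a(4)=8, a(5)=13, a(6)=21, a(7)=34, a(8)=55, a(9)=89, a(10)=144, a(11)=233, a(12)=377, a(13)=610, a(14)=987, a(15)=1597, a(16)=2584, a(17)=4181, a(18)=6765, a(19)=10946, a(20)=17711, a(21)=28657, a(22)=46368, a(23)=75025, a(24)=121393, a(25)=196418, a(26)=317811, a(27)=514229, a(28)=832040, a(29)=1346269.

Final answer: 1346269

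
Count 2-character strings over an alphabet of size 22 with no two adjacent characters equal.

First character: 22 choices. Each subsequent: 21 choices (must differ from the previous one).
Total: 22 x 21^1.

Final answer: 22 x 21^{1} = 462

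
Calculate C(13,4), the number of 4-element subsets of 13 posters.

C(13,4) = 13!/(4! x (13-4)!).

Final answer: C(13,4) = 715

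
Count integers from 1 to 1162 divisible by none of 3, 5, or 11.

|div by 3|=387, |div by 5|=232, |div by 11|=105.
|div by 3&5|=77, |div by 3&11|=35, |div by 5&11|=21, |div by all|=7.
By inclusion-exclusion, divisible by at least one: 387+232+105-77-35-21+7 = 598.
Not divisible by any: 1162 - 598.

Final answer: 564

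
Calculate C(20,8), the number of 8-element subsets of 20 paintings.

C(20,8) = 20!/(8! x (20-8)!).

Final answer: C(20,8) = 125970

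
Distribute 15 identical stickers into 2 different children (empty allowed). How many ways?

Stars and bars: C(n+k-1, k-1) = C(16,1).

Final answer: C(16,1) = 16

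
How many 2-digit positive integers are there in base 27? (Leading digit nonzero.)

In base 27, the leading digit has 26 choices (1..26); each of the remaining 1 digits has 27 choices.
Total: 26 x 27^1.

Final answer: 702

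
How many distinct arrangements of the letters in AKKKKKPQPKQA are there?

Letters (A:2, K:6, P:2, Q:2). Total letters: 12.
Permutations = 12!/(6! x 2! x 2! x 2!).

Final answer: 83160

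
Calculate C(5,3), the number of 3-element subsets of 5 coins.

C(5,3) = 5!/(3! x (5-3)!).

Final answer: C(5,3) = 10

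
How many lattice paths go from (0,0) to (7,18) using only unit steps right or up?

Each path has 7 right steps and 18 up steps in some order (25 steps total).
Choose which 18 of the 25 steps are up: C(25,18).

Final answer: C(25,18) = 480700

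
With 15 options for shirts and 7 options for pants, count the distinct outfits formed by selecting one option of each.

By the multiplication principle: 15 x 7.

Final answer: 105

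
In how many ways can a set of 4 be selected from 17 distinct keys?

C(17,4) = 17!/(4! x (17-4)!).

Final answer: C(17,4) = 2380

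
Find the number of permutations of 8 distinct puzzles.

The number of ways to arrange 8 distinct objects is 8!.

Final answer: 8! = 40320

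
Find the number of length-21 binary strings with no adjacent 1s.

Classify by the final bit: ...0 gives a(n-1) strings, ...01 gives a(n-2) strings. Thus a(n) = a(n-1) + a(n-2) with a(1)=2, a(2)=3.
Computing successive values: a(1)=2, a(2)=3, a(3)=5, a(4)=8, a(5)=13, a(6)=21, a(7)=34, a(8)=55, a(9)=89, a(10)=144, a(11)=233, a(12)=377, a(13)=610, a(14)=987, a(15)=1597, a(16)=2584, a(17)=4181, a(18)=6765, a(19)=10946, a(20)=17711, a(21)=28657.

Final answer: 28657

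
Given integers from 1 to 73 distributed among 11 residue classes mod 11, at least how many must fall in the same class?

By pigeonhole with 73 objects and 11 categories: ceiling(73/11).

Final answer: 7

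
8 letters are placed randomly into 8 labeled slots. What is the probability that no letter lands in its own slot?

D(n) = (n-1)(D(n-1) + D(n-2)), D(0)=1, D(1)=0.
Building up: D(2)=1, D(3)=2, D(4)=9, D(5)=44, D(6)=265, D(7)=1854, D(8)=14833.
Total arrangements: 8! = 40320.
Probability = D(8)/8! = 2119/5760.

Final answer: D(8)/8! = 14833/40320 = 0.367882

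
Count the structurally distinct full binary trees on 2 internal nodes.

This is a standard Catalan-number count: the answer is C_n. Here n = 2.
C_n = C(2n,n)/(n+1), so C_{2} = C(4,2)/3 = 6/3.

Final answer: C_{2} = 2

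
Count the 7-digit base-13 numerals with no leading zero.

These are the integers in [13^6, 13^7), so the count is 13^7 - 13^6 = 12 x 13^6.

Final answer: 57921708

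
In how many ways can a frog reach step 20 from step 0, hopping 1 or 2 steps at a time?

Let f(n) be the number of climbs. Removing the last move (1 or 2 steps) gives f(n) = f(n-1) + f(n-2); base cases f(1)=1, f(2)=2.
Computing successive values: f(1)=1, f(2)=2, f(3)=3, f(4)=5, f(5)=8, f(6)=13, f(7)=21, f(8)=34, f(9)=55, f(10)=89, f(11)=144, f(12)=233, f(13)=377, f(14)=610, f(15)=987, f(16)=1597, f(17)=2584, f(18)=4181, f(19)=6765, f(20)=10946.

Final answer: 10946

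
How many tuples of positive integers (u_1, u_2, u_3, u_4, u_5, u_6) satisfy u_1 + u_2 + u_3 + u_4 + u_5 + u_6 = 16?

Substitute u'_i = u_i - 1 (so u'_i >= 0). Then sum u'_i = 16 - 6 = 10.
Stars and bars: C(10+6-1, 6-1) = C(15,5).

Final answer: C(15,5) = 3003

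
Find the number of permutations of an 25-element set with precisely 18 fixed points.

Choose which 18 elements are fixed: C(25,18) = 480700.
Derange the remaining 7 using D(j) = (j-1)(D(j-1) + D(j-2)), D(0)=1, D(1)=0: D(2)=1, D(3)=2, D(4)=9, D(5)=44, D(6)=265, D(7)=1854.
Total: 480700 x 1854.

Final answer: C(25,18) D(7) = 891217800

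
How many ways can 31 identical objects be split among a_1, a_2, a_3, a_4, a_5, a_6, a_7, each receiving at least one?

Substitute a'_i = a_i - 1 (so a'_i >= 0). Then sum a'_i = 31 - 7 = 24.
Stars and bars: C(24+7-1, 7-1) = C(30,6).

Final answer: C(30,6) = 593775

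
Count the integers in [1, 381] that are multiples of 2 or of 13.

Multiples of 2: 190. Multiples of 13: 29. Of both (lcm=26): 14.
By inclusion-exclusion: 190 + 29 - 14.

Final answer: 205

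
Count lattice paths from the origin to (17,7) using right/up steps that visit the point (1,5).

Paths (0,0)->(1,5): C(6,5) = 6.
Paths (1,5)->(17,7): C(18,2) = 153.
By multiplication principle: 6 x 153.

Final answer: 918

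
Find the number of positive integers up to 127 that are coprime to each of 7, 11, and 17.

|div by 7|=18, |div by 11|=11, |div by 17|=7.
|div by 7&11|=1, |div by 7&17|=1, |div by 11&17|=0, |div by all|=0.
By inclusion-exclusion, divisible by at least one: 18+11+7-1-1-0+0 = 34.
Not divisible by any: 127 - 34.

Final answer: 93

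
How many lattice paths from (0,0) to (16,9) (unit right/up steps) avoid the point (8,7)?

Total paths to (16,9): C(25,9) = 2042975.
Paths through (8,7): C(15,7) x C(10,2) = 289575.
Avoiding (8,7): 2042975 - 289575.

Final answer: 1753400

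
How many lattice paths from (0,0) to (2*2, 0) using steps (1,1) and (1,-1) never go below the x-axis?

Total monotonic paths to (2,2): C(4,2) = 6.
A path is bad iff it touches y = x + 1; reflecting its initial segment maps bad paths bijectively onto all paths to (1,3), of which there are C(4,3) = 4.
Valid Dyck paths: 6 - 4.
(These counts are the Catalan numbers.)

Final answer: C_{2} = 2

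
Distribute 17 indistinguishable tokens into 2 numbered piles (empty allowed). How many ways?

Stars and bars: C(n+k-1, k-1) = C(18,1).

Final answer: C(18,1) = 18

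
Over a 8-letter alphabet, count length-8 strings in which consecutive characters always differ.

Let g(n) count such strings. g(1) = 8, and each valid string of length n-1 extends in 7 ways (any symbol but the last), so g(n) = 7 g(n-1).
Total: g(8) = 8 x 7^7.

Final answer: 8 x 7^{7} = 6588344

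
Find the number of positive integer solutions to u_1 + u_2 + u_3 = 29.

Substitute u'_i = u_i - 1 (so u'_i >= 0). Then sum u'_i = 29 - 3 = 26.
Stars and bars: C(26+3-1, 3-1) = C(28,2).

Final answer: C(28,2) = 378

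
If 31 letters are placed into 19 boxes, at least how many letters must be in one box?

By the pigeonhole principle: ceiling(31/19).

Final answer: 2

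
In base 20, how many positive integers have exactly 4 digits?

Leading digit: 19 options (nonzero). Other 3 digit(s): 20 options each.
Total: 19 x 20^3.

Final answer: 152000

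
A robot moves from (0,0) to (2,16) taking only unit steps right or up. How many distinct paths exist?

Each path has 2 right steps and 16 up steps in some order (18 steps total).
Choose which 16 of the 18 steps are up: C(18,16).

Final answer: C(18,16) = 153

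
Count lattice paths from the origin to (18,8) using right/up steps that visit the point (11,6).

Paths (0,0)->(11,6): C(17,6) = 12376.
Paths (11,6)->(18,8): C(9,2) = 36.
By multiplication principle: 12376 x 36.

Final answer: 445536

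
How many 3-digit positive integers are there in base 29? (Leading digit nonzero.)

In base 29, the leading digit has 28 choices (1..28); each of the remaining 2 digits has 29 choices.
Total: 28 x 29^2.

Final answer: 23548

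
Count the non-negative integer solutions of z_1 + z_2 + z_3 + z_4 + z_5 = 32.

Stars and bars with 32 stars and 4 bars:
C(32+5-1, 5-1) = C(36,4).

Final answer: C(36,4) = 58905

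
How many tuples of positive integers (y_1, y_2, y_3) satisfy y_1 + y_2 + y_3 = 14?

Substitute y'_i = y_i - 1 (so y'_i >= 0). Then sum y'_i = 14 - 3 = 11.
Stars and bars: C(11+3-1, 3-1) = C(13,2).

Final answer: C(13,2) = 78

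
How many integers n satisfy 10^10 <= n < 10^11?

These are the integers in [10^10, 10^11), so the count is 10^11 - 10^10 = 9 x 10^10.

Final answer: 90000000000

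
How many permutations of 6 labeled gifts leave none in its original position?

Use the recurrence D(n) = (n-1)(D(n-1) + D(n-2)) with D(0)=1, D(1)=0.
D(2) = 1 x (0 + 1) = 1
D(3) = 2 x (1 + 0) = 2
D(4) = 3 x (2 + 1) = 9
D(5) = 4 x (9 + 2) = 44
D(6) = 5 x (D(5) + D(4)) = 5 x (44 + 9)

Final answer: D(6) = 265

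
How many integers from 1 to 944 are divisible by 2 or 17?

Multiples of 2: 472. Multiples of 17: 55. Of both (lcm=34): 27.
By inclusion-exclusion: 472 + 55 - 27.

Final answer: 500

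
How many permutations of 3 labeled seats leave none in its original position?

Use the recurrence D(n) = (n-1)(D(n-1) + D(n-2)) with D(0)=1, D(1)=0.
D(2) = 1 x (0 + 1) = 1
D(3) = 2 x (D(2) + D(1)) = 2 x (1 + 0)

Final answer: D(3) = 2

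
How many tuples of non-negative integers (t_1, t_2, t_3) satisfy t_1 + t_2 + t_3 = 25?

Stars and bars with 25 stars and 2 bars:
C(25+3-1, 3-1) = C(27,2).

Final answer: C(27,2) = 351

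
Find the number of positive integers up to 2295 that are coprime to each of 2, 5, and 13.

|div by 2|=1147, |div by 5|=459, |div by 13|=176.
|div by 2&5|=229, |div by 2&13|=88, |div by 5&13|=35, |div by all|=17.
By inclusion-exclusion, divisible by at least one: 1147+459+176-229-88-35+17 = 1447.
Not divisible by any: 2295 - 1447.

Final answer: 848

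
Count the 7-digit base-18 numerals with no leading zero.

These are the integers in [18^6, 18^7), so the count is 18^7 - 18^6 = 17 x 18^6.

Final answer: 578207808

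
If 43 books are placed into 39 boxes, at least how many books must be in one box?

By the pigeonhole principle: ceiling(43/39).

Final answer: 2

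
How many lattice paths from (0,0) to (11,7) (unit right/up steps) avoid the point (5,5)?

Total paths to (11,7): C(18,7) = 31824.
Paths through (5,5): C(10,5) x C(8,2) = 7056.
Avoiding (5,5): 31824 - 7056.

Final answer: 24768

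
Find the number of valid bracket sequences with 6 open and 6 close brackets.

This is counted by the nth Catalan number C_n. Here n = 6 (pairs).
C_n = C(2n,n) - C(2n,n+1), so C_{6} = C(12,6) - C(12,7) = 924 - 792.

Final answer: C_{6} = 132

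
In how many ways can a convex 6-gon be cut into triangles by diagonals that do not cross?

This is counted by the nth Catalan number C_n. Here n = 6 - 2 = 4.
C_n = C(2n,n) - C(2n,n+1), so C_{4} = C(8,4) - C(8,5) = 70 - 56.

Final answer: C_{4} = 14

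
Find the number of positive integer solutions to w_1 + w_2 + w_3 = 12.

Substitute w'_i = w_i - 1 (so w'_i >= 0). Then sum w'_i = 12 - 3 = 9.
Stars and bars: C(9+3-1, 3-1) = C(11,2).

Final answer: C(11,2) = 55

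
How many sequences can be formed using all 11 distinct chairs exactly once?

The number of ways to arrange 11 distinct objects is 11!.

Final answer: 11! = 39916800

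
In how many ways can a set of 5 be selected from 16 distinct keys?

C(16,5) = 16!/(5! x (16-5)!).

Final answer: C(16,5) = 4368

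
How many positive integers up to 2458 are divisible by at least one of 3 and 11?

Multiples of 3: 819. Multiples of 11: 223. Of both (lcm=33): 74.
By inclusion-exclusion: 819 + 223 - 74.

Final answer: 968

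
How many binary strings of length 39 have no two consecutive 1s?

A valid string ends in 0 (append to any length-(n-1) valid string) or in 01 (append to any length-(n-2) valid string), so a(n) = a(n-1) + a(n-2) with a(1)=2, a(2)=3.
Building up term by term: a(1)=2, a(2)=3, a(3)=5, a(4)=8, a(5)=13, a(6)=21, a(7)=34, a(8)=55, a(9)=89, a(10)=144, a(11)=233, a(12)=377, a(13)=610, a(14)=987, a(15)=1597, a(16)=2584, a(17)=4181, a(18)=6765, a(19)=10946, a(20)=17711, a(21)=28657, a(22)=46368, a(23)=75025, a(24)=121393, a(25)=196418, a(26)=317811, a(27)=514229, a(28)=832040, a(29)=1346269, a(30)=2178309, a(31)=3524578, a(32)=5702887, a(33)=9227465, a(34)=14930352, a(35)=24157817, a(36)=39088169, a(37)=63245986, a(38)=102334155, a(39)=165580141.

Final answer: 165580141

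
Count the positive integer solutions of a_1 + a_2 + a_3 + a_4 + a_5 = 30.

Substitute a'_i = a_i - 1 (so a'_i >= 0). Then sum a'_i = 30 - 5 = 25.
Stars and bars: C(25+5-1, 5-1) = C(29,4).

Final answer: C(29,4) = 23751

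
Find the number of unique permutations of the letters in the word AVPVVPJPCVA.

Letters (A:2, C:1, J:1, P:3, V:4). Total letters: 11.
Permutations = 11!/(4! x 3! x 2!).

Final answer: 138600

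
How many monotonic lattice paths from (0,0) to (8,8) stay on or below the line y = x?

Total monotonic paths to (8,8): C(16,8) = 12870.
By the reflection principle, paths that go above the diagonal number C(16,9) = 11440.
Valid Dyck paths: 12870 - 11440.
(Check: C(16,8) - C(16,9) = C(16,8)/9, the Catalan number C_{8}.)

Final answer: C_{8} = 1430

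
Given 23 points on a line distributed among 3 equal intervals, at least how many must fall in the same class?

By pigeonhole with 23 objects and 3 categories: ceiling(23/3).

Final answer: 8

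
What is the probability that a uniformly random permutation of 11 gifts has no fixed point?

Derangements satisfy D(n) = (n-1)(D(n-1) + D(n-2)), starting from D(0)=1, D(1)=0.
Building up: D(2)=1, D(3)=2, D(4)=9, D(5)=44, D(6)=265, D(7)=1854, D(8)=14833, D(9)=133496, D(10)=1334961, D(11)=14684570.
Total arrangements: 11! = 39916800.
Probability = D(11)/11! = 1468457/3991680.

Final answer: D(11)/11! = 14684570/39916800 = 0.367879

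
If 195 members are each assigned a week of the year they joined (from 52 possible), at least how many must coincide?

There are 52 possible values for week of the year they joined. With 195 members and 52 categories, by pigeonhole: ceiling(195/52).

Final answer: 4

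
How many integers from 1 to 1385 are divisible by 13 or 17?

Multiples of 13: 106. Multiples of 17: 81. Of both (lcm=221): 6.
By inclusion-exclusion: 106 + 81 - 6.

Final answer: 181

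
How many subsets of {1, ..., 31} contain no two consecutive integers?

Condition on whether n belongs to the subset: if not, any valid subset of {1, ..., n-1} works (a(n-1)); if so, n-1 is excluded and the rest is a valid subset of {1, ..., n-2} (a(n-2)). Hence a(n) = a(n-1) + a(n-2), a(1)=2, a(2)=3.
Building up term by term: a(1)=2, a(2)=3, a(3)=5, a(4)=8, a(5)=13, a(6)=21, a(7)=34, a(8)=55, a(9)=89, a(10)=144, a(11)=233, a(12)=377, a(13)=610, a(14)=987, a(15)=1597, a(16)=2584, a(17)=4181, a(18)=6765, a(19)=10946, a(20)=17711, a(21)=28657, a(22)=46368, a(23)=75025, a(24)=121393, a(25)=196418, a(26)=317811, a(27)=514229, a(28)=832040, a(29)=1346269, a(30)=2178309, a(31)=3524578.

Final answer: 3524578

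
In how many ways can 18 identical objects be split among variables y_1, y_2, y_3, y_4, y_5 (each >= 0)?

Stars and bars with 18 stars and 4 bars:
C(18+5-1, 5-1) = C(22,4).

Final answer: C(22,4) = 7315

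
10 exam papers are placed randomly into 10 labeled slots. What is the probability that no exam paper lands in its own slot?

Use the recurrence D(n) = (n-1)(D(n-1) + D(n-2)) with D(0)=1, D(1)=0.
Building up: D(2)=1, D(3)=2, D(4)=9, D(5)=44, D(6)=265, D(7)=1854, D(8)=14833, D(9)=133496, D(10)=1334961.
Total arrangements: 10! = 3628800.
Probability = D(10)/10! = 16481/44800.

Final answer: D(10)/10! = 1334961/3628800 = 0.367879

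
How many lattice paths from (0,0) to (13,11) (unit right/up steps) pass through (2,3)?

Paths (0,0)->(2,3): C(5,3) = 10.
Paths (2,3)->(13,11): C(19,8) = 75582.
By multiplication principle: 10 x 75582.

Final answer: 755820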